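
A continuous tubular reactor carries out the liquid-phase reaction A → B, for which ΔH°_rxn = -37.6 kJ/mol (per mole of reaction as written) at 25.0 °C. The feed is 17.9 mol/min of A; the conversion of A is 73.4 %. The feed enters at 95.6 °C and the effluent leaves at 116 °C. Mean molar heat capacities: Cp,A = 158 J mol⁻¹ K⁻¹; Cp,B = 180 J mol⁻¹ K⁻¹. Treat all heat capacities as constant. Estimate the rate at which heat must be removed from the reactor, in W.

Q_out = 6830 W

Extent of reaction ξ = 0.734 × 17.9 = 13.139 mol/min
Reaction term: ξ·ΔH°_rxn = 13.139 × -37.6 = -494.01 kJ/min
Sensible, feed 95.6→25 °C: -199.67 kJ/min
Outlet flows (mol/min): A 4.7614, B 13.139
Sensible, products 25→116 °C: 283.67 kJ/min
Q = ΔH = -410.01 kJ/min = -6.8335 kW
Heat removed = 6833.5 W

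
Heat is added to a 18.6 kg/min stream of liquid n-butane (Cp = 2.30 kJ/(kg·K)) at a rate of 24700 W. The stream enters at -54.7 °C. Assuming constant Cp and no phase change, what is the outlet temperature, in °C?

T_out = -20.1 °C

Q = 24700 W = 1482 kJ/min
ΔT = Q/(ṁ·Cp) = 1482/(18.6×2.30) = 34.642 K
T_out = -54.7 + 34.642 = -20.058 °C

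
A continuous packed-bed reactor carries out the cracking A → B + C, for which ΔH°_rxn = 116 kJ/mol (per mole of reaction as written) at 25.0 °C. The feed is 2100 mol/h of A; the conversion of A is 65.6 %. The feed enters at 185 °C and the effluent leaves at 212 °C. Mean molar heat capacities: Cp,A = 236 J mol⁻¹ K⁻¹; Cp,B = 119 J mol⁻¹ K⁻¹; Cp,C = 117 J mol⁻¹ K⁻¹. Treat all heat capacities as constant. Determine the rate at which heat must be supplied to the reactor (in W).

Extent of reaction ξ = 0.656 × 2100 = 1377.6 mol/h
Reaction term: ξ·ΔH°_rxn = 1377.6 × 116 = 159800 kJ/h
Sensible, feed 185→25 °C: -79296 kJ/h
Outlet flows (mol/h): A 722.4, B 1377.6, C 1377.6
Sensible, products 25→212 °C: 92677 kJ/h
Q = ΔH = 173180 kJ/h = 48.106 kW
Heat supplied = 48106 W

Q_in = 48100 W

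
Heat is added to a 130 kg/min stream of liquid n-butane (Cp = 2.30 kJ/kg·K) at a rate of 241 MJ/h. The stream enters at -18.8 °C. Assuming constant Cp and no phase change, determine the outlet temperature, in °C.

Q = 241 MJ/h = 4016.7 kJ/min
ΔT = Q/(ṁ·Cp) = 4016.7/(130×2.30) = 13.434 K
T_out = -18.8 + 13.434 = -5.3663 °C

T_out = -5.37 °C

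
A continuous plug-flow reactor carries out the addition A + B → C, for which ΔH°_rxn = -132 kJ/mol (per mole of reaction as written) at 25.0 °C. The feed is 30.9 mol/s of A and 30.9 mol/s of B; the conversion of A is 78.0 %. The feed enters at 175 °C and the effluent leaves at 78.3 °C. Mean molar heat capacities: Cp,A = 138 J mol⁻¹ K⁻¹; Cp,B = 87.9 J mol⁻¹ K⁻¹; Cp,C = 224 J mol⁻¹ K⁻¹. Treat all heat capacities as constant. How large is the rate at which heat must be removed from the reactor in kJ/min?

Extent of reaction ξ = 0.780 × 30.9 = 24.102 mol/s
Reaction term: ξ·ΔH°_rxn = 24.102 × -132 = -3181.5 kJ/s
Sensible, feed 175→25 °C: -1047 kJ/s
Outlet flows (mol/s): A 6.798, B 6.798, C 24.102
Sensible, products 25→78.3 °C: 369.61 kJ/s
Q = ΔH = -3858.9 kJ/s = -3858.9 kW
Heat removed = 231530 kJ/min

Q_out = 232000 kJ/min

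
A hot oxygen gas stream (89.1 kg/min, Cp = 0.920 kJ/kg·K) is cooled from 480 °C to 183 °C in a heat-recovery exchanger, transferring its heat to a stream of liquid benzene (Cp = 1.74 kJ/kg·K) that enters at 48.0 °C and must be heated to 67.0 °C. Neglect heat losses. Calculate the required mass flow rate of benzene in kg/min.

ṁ_c = 736 kg/min

Heat released by hot stream: Q = 89.1 × 0.920 × (480 − 183) = 24346 kJ/min
Energy balance on cold side (adiabatic exchanger): Q = ṁ_c·Cp_c·(T_c,out − T_c,in)
ṁ_c = 24346 / [1.74 × (67.0 − 48.0)] = 736.41 kg/min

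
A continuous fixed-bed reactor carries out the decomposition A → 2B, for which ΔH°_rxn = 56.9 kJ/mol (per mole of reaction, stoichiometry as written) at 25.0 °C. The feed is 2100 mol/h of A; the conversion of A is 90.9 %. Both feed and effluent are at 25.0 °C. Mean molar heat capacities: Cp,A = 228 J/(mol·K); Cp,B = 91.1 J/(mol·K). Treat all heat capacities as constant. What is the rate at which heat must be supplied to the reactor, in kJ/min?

Extent of reaction ξ = 0.909 × 2100 = 1908.9 mol/h
Reaction term: ξ·ΔH°_rxn = 1908.9 × 56.9 = 108620 kJ/h
Q = ΔH = 108620 kJ/h = 30.171 kW
Heat supplied = 1810.3 kJ/min

Q_in = 1810 kJ/min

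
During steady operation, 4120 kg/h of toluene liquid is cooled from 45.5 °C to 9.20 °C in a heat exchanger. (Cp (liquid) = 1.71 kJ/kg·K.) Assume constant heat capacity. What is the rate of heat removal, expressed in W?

Q_c = 71000 W

Q = ṁ·Cp·ΔT = 4120 × 1.71 × (9.20 − 45.5) = -255740 kJ/h
Converting: 255740 / 3600 s = 71.039 kW
Cooling duty = 71039 W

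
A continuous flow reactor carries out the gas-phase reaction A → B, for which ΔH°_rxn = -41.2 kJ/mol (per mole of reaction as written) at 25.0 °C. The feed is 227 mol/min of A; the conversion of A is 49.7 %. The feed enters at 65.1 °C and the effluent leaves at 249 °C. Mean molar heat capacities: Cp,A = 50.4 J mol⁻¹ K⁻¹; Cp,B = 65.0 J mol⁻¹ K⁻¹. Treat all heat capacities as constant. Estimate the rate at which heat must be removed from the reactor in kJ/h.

Extent of reaction ξ = 0.497 × 227 = 112.82 mol/min
Reaction term: ξ·ΔH°_rxn = 112.82 × -41.2 = -4648.1 kJ/min
Sensible, feed 65.1→25 °C: -458.78 kJ/min
Outlet flows (mol/min): A 114.18, B 112.82
Sensible, products 25→249 °C: 2931.7 kJ/min
Q = ΔH = -2175.2 kJ/min = -36.254 kW
Heat removed = 130510 kJ/h

Q_out = 131000 kJ/h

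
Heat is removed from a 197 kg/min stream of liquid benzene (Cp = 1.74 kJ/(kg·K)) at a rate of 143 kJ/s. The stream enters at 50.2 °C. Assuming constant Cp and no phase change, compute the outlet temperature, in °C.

T_out = 25.2 °C

Q = 143 kJ/s = 8580 kJ/min
ΔT = Q/(ṁ·Cp) = 8580/(197×1.74) = 25.031 K
T_out = 50.2 − 25.031 = 25.169 °C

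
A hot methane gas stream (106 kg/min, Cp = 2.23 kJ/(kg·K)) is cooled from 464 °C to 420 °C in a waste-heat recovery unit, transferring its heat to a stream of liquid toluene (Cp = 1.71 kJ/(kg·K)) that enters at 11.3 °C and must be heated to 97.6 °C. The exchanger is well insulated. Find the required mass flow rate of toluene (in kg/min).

Heat released by hot stream: Q = 106 × 2.23 × (464 − 420) = 10401 kJ/min
Energy balance on cold side (adiabatic exchanger): Q = ṁ_c·Cp_c·(T_c,out − T_c,in)
ṁ_c = 10401 / [1.71 × (97.6 − 11.3)] = 70.478 kg/min

ṁ_c = 70.5 kg/min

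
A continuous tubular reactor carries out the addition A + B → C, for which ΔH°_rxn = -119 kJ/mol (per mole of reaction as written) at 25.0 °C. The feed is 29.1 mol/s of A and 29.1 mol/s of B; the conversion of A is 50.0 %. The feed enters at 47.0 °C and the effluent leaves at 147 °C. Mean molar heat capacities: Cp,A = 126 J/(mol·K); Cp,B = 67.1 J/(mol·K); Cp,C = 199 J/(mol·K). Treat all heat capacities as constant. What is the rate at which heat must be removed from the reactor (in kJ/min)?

Extent of reaction ξ = 0.500 × 29.1 = 14.55 mol/s
Reaction term: ξ·ΔH°_rxn = 14.55 × -119 = -1731.5 kJ/s
Sensible, feed 47.0→25 °C: -123.62 kJ/s
Outlet flows (mol/s): A 14.55, B 14.55, C 14.55
Sensible, products 25→147 °C: 696.02 kJ/s
Q = ΔH = -1159.1 kJ/s = -1159.1 kW
Heat removed = 69543 kJ/min

Q_out = 69500 kJ/min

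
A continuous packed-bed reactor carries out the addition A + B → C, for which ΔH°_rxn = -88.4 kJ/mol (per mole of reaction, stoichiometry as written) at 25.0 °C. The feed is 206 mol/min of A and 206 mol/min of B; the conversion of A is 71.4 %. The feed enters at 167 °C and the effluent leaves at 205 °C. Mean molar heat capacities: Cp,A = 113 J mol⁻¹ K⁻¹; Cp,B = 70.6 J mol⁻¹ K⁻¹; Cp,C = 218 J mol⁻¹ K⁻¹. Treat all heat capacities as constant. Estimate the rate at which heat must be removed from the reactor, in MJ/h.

Extent of reaction ξ = 0.714 × 206 = 147.08 mol/min
Reaction term: ξ·ΔH°_rxn = 147.08 × -88.4 = -13002 kJ/min
Sensible, feed 167→25 °C: -5370.7 kJ/min
Outlet flows (mol/min): A 58.916, B 58.916, C 147.08
Sensible, products 25→205 °C: 7718.6 kJ/min
Q = ΔH = -10654 kJ/min = -177.57 kW
Heat removed = 639.26 MJ/h

Q_out = 639 MJ/h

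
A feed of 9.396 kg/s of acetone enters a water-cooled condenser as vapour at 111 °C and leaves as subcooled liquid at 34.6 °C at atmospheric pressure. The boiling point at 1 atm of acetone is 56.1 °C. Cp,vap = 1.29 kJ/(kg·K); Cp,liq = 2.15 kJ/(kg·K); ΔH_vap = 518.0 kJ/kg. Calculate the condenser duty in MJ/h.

vapour 111→56.1 °C: -70.821 kJ/kg
condensation at 56.1 °C: -518 kJ/kg
liquid 56.1→34.6 °C: -46.225 kJ/kg
Δh = -70.821 + -518 + -46.225 = -635.05 kJ/kg
Q = ṁ·Δh = 9.396 kg/s × -635.05 kJ/kg = -5966.9 kJ/s
|Q| = 5966.9 kW = 21481 MJ/h

Q_c = 21500 MJ/h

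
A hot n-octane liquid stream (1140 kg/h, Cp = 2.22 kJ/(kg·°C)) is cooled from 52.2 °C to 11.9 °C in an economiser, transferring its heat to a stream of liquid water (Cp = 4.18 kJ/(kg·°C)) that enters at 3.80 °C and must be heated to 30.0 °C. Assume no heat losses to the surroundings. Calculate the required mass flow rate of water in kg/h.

ṁ_c = 931 kg/h

Heat released by hot stream: Q = 1140 × 2.22 × (52.2 − 11.9) = 101990 kJ/h
Energy balance on cold side (adiabatic exchanger): Q = ṁ_c·Cp_c·(T_c,out − T_c,in)
ṁ_c = 101990 / [4.18 × (30.0 − 3.80)] = 931.29 kg/h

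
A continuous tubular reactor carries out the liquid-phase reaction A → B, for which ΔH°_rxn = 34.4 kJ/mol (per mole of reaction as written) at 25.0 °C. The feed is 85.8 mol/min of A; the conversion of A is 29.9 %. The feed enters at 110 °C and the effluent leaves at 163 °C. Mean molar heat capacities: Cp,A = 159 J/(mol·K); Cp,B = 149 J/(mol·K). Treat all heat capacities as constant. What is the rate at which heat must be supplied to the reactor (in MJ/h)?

Extent of reaction ξ = 0.299 × 85.8 = 25.654 mol/min
Reaction term: ξ·ΔH°_rxn = 25.654 × 34.4 = 882.5 kJ/min
Sensible, feed 110→25 °C: -1159.6 kJ/min
Outlet flows (mol/min): A 60.146, B 25.654
Sensible, products 25→163 °C: 1847.2 kJ/min
Q = ΔH = 1570.1 kJ/min = 26.169 kW
Heat supplied = 94.208 MJ/h

Q_in = 94.2 MJ/h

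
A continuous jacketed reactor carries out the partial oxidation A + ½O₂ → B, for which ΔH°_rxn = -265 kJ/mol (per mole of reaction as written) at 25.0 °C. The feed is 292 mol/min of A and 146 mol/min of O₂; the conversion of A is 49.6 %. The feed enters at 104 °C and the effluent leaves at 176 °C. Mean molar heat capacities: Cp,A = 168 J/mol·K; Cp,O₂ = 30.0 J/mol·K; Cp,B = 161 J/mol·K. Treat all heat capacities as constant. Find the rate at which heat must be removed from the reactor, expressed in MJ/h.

Extent of reaction ξ = 0.496 × 292 = 144.83 mol/min
Reaction term: ξ·ΔH°_rxn = 144.83 × -265 = -38380 kJ/min
Sensible, feed 104→25 °C: -4221.4 kJ/min
Outlet flows (mol/min): A 147.17, O₂ 73.584, B 144.83
Sensible, products 25→176 °C: 7587.7 kJ/min
Q = ΔH = -35014 kJ/min = -583.57 kW
Heat removed = 2100.9 MJ/h

Q_out = 2100 MJ/h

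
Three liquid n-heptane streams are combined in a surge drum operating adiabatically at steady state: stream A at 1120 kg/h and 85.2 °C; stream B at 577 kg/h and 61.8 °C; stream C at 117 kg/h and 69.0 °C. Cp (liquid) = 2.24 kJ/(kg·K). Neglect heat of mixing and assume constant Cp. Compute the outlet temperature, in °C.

Adiabatic, steady state ⇒ Σ ṁᵢCp,ᵢ(T_out − Tᵢ) = 0
Σ ṁᵢCp,ᵢTᵢ = 1120×2.24×85.2 + 577×2.24×61.8 + 117×2.24×69.0 = 311710
Σ ṁᵢCp,ᵢ = 1120×2.24 + 577×2.24 + 117×2.24 = 4063.4
T_out = 311710 / 4063.4 = 76.712 °C

T_out = 76.7 °C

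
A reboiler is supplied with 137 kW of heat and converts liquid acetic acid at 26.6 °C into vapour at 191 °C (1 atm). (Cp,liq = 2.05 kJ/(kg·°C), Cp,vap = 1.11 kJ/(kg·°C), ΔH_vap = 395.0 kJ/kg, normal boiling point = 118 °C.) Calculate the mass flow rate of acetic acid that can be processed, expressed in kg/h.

ṁ = 743 kg/h

Δh = 2.05×(118−26.6) + 395.0 + 1.11×(191−118) = 663.4 kJ/kg
Q = 137 kW = 137 kJ/s = 493200 kJ/h
ṁ = Q/Δh = 493200 / 663.4 = 743.44 kg/h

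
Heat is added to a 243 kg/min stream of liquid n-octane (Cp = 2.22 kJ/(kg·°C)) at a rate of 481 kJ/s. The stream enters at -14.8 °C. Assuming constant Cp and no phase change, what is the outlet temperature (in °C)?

T_out = 38.7 °C

Q = 481 kJ/s = 28860 kJ/min
ΔT = Q/(ṁ·Cp) = 28860/(243×2.22) = 53.498 K
T_out = -14.8 + 53.498 = 38.698 °C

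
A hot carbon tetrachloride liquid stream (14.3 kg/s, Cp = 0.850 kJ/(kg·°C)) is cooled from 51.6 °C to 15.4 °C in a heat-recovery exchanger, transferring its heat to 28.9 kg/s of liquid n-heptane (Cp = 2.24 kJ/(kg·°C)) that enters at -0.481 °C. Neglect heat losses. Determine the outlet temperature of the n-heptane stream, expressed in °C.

T_c,out = 6.32 °C

Heat released by hot stream: Q = 14.3 × 0.850 × (51.6 − 15.4) = 440.01 kJ/s
Energy balance on cold side (adiabatic exchanger): Q = ṁ_c·Cp_c·(T_c,out − T_c,in)
T_c,out = -0.481 + 440.01/(28.9 × 2.24) = 6.316 °C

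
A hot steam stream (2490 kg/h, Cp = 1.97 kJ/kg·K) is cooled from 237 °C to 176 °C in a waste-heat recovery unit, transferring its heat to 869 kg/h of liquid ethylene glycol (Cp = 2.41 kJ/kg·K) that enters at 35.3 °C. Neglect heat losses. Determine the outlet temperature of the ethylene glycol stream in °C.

Heat released by hot stream: Q = 2490 × 1.97 × (237 − 176) = 299220 kJ/h
Energy balance on cold side (adiabatic exchanger): Q = ṁ_c·Cp_c·(T_c,out − T_c,in)
T_c,out = 35.3 + 299220/(869 × 2.41) = 178.18 °C

T_c,out = 178 °C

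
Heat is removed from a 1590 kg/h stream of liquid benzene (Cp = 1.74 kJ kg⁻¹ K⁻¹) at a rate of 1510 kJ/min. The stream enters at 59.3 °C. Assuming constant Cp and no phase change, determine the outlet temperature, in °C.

T_out = 26.6 °C

Q = 1510 kJ/min = 90600 kJ/h
ΔT = Q/(ṁ·Cp) = 90600/(1590×1.74) = 32.748 K
T_out = 59.3 − 32.748 = 26.552 °C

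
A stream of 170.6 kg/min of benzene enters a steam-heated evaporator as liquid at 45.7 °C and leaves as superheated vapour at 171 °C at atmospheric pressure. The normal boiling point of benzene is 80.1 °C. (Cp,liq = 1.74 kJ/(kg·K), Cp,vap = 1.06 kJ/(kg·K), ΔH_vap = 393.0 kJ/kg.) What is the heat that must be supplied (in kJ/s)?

liquid 45.7→80.1 °C: 59.856 kJ/kg
vaporisation at 80.1 °C: 393 kJ/kg
vapour 80.1→171 °C: 96.354 kJ/kg
Δh = 59.856 + 393 + 96.354 = 549.21 kJ/kg
Q = ṁ·Δh = 170.6 kg/min × 549.21 kJ/kg = 93695 kJ/min
|Q| = 1561.6 kW

Q = 1560 kJ/s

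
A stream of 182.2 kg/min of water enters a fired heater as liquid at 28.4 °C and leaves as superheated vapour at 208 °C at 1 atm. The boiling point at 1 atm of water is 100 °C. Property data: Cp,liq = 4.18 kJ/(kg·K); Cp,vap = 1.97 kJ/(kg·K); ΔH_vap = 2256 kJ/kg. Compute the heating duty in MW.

liquid 28.4→100 °C: 299.29 kJ/kg
vaporisation at 100 °C: 2256 kJ/kg
vapour 100→208 °C: 212.76 kJ/kg
Δh = 299.29 + 2256 + 212.76 = 2768 kJ/kg
Q = ṁ·Δh = 182.2 kg/min × 2768 kJ/kg = 504340 kJ/min
|Q| = 8405.6 kW = 8.4056 MW

Q = 8.41 MW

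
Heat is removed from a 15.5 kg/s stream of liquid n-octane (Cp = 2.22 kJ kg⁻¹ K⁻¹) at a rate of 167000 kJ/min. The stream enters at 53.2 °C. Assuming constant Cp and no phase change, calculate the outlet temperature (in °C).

T_out = -27.7 °C

Q = 167000 kJ/min = 2783.3 kJ/s
ΔT = Q/(ṁ·Cp) = 2783.3/(15.5×2.22) = 80.887 K
T_out = 53.2 − 80.887 = -27.687 °C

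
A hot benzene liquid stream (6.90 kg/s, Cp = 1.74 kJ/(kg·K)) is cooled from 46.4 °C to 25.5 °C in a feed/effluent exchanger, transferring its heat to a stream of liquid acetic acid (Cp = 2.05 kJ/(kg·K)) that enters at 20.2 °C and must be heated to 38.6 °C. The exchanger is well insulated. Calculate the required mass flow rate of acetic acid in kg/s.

ṁ_c = 6.65 kg/s

Heat released by hot stream: Q = 6.90 × 1.74 × (46.4 − 25.5) = 250.93 kJ/s
Energy balance on cold side (adiabatic exchanger): Q = ṁ_c·Cp_c·(T_c,out − T_c,in)
ṁ_c = 250.93 / [2.05 × (38.6 − 20.2)] = 6.6523 kg/s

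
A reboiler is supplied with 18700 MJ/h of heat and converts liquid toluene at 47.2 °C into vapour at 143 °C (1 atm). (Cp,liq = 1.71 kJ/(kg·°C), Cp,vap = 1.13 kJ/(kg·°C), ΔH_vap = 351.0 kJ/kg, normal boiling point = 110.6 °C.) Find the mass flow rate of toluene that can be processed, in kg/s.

ṁ = 10.5 kg/s

Δh = 1.71×(110.6−47.2) + 351.0 + 1.13×(143−110.6) = 496.03 kJ/kg
Q = 18700 MJ/h = 5194.4 kJ/s = 5194.4 kJ/s
ṁ = Q/Δh = 5194.4 / 496.03 = 10.472 kg/s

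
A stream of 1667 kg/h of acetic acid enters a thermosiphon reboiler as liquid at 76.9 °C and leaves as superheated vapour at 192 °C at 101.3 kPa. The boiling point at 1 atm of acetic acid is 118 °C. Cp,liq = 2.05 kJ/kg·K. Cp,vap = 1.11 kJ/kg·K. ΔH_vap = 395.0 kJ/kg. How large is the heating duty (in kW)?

Q = 260 kW

liquid 76.9→118 °C: 84.255 kJ/kg
vaporisation at 118 °C: 395 kJ/kg
vapour 118→192 °C: 82.14 kJ/kg
Δh = 84.255 + 395 + 82.14 = 561.39 kJ/kg
Q = ṁ·Δh = 1667 kg/h × 561.39 kJ/kg = 935850 kJ/h
|Q| = 259.96 kW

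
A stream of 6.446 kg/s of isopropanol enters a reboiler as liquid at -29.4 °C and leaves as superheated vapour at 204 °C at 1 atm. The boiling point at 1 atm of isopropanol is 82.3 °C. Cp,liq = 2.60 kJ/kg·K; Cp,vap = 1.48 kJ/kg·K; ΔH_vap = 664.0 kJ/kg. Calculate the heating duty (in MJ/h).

liquid -29.4→82.3 °C: 290.42 kJ/kg
vaporisation at 82.3 °C: 664 kJ/kg
vapour 82.3→204 °C: 180.12 kJ/kg
Δh = 290.42 + 664 + 180.12 = 1134.5 kJ/kg
Q = ṁ·Δh = 6.446 kg/s × 1134.5 kJ/kg = 7313.2 kJ/s
|Q| = 7313.2 kW = 26328 MJ/h

Q = 26300 MJ/h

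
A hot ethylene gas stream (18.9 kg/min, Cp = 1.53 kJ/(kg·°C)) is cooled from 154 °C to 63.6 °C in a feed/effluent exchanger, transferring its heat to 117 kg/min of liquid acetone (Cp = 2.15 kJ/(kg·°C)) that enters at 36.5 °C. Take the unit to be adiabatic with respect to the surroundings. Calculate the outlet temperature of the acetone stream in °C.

T_c,out = 46.9 °C

Heat released by hot stream: Q = 18.9 × 1.53 × (154 − 63.6) = 2614.1 kJ/min
Energy balance on cold side (adiabatic exchanger): Q = ṁ_c·Cp_c·(T_c,out − T_c,in)
T_c,out = 36.5 + 2614.1/(117 × 2.15) = 46.892 °C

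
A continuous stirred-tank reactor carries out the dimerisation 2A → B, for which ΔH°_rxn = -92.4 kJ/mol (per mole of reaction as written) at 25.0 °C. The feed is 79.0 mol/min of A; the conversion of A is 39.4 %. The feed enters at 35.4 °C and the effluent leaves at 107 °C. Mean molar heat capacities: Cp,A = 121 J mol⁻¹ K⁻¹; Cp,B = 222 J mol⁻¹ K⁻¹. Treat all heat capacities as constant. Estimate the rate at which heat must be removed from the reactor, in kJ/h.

Extent of reaction ξ = 0.394 × 79.0 / 2 = 15.563 mol/min
Reaction term: ξ·ΔH°_rxn = 15.563 × -92.4 = -1438 kJ/min
Sensible, feed 35.4→25 °C: -99.414 kJ/min
Outlet flows (mol/min): A 47.874, B 15.563
Sensible, products 25→107 °C: 758.31 kJ/min
Q = ΔH = -779.12 kJ/min = -12.985 kW
Heat removed = 46747 kJ/h

Q_out = 46700 kJ/h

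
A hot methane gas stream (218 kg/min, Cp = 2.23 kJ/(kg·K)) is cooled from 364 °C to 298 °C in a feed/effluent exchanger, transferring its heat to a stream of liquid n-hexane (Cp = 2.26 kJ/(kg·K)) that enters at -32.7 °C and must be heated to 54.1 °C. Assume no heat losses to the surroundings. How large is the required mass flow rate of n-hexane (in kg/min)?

ṁ_c = 164 kg/min

Heat released by hot stream: Q = 218 × 2.23 × (364 − 298) = 32085 kJ/min
Energy balance on cold side (adiabatic exchanger): Q = ṁ_c·Cp_c·(T_c,out − T_c,in)
ṁ_c = 32085 / [2.26 × (54.1 − -32.7)] = 163.56 kg/min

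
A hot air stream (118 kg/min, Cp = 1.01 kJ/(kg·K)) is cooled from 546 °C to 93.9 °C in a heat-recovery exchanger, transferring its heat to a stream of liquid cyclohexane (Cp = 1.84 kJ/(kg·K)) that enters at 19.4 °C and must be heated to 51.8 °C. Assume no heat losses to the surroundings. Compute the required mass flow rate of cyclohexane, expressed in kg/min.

ṁ_c = 904 kg/min

Heat released by hot stream: Q = 118 × 1.01 × (546 − 93.9) = 53881 kJ/min
Energy balance on cold side (adiabatic exchanger): Q = ṁ_c·Cp_c·(T_c,out − T_c,in)
ṁ_c = 53881 / [1.84 × (51.8 − 19.4)] = 903.81 kg/min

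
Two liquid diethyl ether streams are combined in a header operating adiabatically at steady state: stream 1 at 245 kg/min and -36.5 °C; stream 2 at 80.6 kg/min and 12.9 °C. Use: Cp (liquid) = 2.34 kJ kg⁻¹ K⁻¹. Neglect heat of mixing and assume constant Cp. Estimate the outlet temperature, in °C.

Energy balance with Q = 0: Σ ṁᵢCp,ᵢ(T_out − Tᵢ) = 0
T_out = Σ ṁᵢCp,ᵢTᵢ / Σ ṁᵢCp,ᵢ
      = -18492 / 761.9 = -24.271 °C

T_out = -24.3 °C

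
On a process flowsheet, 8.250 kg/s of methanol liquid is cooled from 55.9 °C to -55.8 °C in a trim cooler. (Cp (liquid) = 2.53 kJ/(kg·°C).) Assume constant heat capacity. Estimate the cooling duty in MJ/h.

Q = ṁ·Cp·ΔT = 8.250 × 2.53 × (-55.8 − 55.9) = -2331.5 kJ/s
Cooling duty = 8393.2 MJ/h

Q_c = 8390 MJ/h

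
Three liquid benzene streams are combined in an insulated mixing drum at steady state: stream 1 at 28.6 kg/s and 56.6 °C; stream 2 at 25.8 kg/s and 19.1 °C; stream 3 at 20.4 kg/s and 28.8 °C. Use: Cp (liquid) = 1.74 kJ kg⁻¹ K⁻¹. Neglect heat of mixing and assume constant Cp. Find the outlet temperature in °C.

T_out = 36.1 °C

No heat crosses the boundary, so H_out = H_in.
Σ ṁᵢCp,ᵢTᵢ = 28.6×1.74×56.6 + 25.8×1.74×19.1 + 20.4×1.74×28.8 = 4696.4
Σ ṁᵢCp,ᵢ = 28.6×1.74 + 25.8×1.74 + 20.4×1.74 = 130.15
T_out = 4696.4 / 130.15 = 36.084 °C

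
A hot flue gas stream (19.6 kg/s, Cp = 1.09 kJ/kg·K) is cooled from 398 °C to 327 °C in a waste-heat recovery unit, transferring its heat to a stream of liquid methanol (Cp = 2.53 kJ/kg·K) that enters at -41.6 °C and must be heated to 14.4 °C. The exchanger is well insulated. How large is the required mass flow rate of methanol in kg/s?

Heat released by hot stream: Q = 19.6 × 1.09 × (398 − 327) = 1516.8 kJ/s
Energy balance on cold side (adiabatic exchanger): Q = ṁ_c·Cp_c·(T_c,out − T_c,in)
ṁ_c = 1516.8 / [2.53 × (14.4 − -41.6)] = 10.706 kg/s

ṁ_c = 10.7 kg/s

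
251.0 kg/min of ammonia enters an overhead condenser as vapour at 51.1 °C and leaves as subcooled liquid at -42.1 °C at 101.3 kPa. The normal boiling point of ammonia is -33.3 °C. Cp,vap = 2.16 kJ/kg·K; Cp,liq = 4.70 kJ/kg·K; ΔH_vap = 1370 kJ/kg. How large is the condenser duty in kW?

vapour 51.1→-33.3 °C: -182.3 kJ/kg
condensation at -33.3 °C: -1370 kJ/kg
liquid -33.3→-42.1 °C: -41.36 kJ/kg
Δh = -182.3 + -1370 + -41.36 = -1593.7 kJ/kg
Q = ṁ·Δh = 251.0 kg/min × -1593.7 kJ/kg = -400010 kJ/min
|Q| = 6666.8 kW

Q_c = 6670 kW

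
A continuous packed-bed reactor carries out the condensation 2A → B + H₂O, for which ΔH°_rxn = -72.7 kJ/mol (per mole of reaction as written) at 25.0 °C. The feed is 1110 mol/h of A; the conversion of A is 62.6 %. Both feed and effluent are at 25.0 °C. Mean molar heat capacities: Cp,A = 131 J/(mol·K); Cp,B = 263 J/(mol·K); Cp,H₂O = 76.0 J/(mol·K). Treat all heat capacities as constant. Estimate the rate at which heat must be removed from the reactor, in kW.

Q_out = 7.02 kW

Extent of reaction ξ = 0.626 × 1110 / 2 = 347.43 mol/h
Reaction term: ξ·ΔH°_rxn = 347.43 × -72.7 = -25258 kJ/h
Q = ΔH = -25258 kJ/h = -7.0162 kW
Heat removed = 7.0162 kW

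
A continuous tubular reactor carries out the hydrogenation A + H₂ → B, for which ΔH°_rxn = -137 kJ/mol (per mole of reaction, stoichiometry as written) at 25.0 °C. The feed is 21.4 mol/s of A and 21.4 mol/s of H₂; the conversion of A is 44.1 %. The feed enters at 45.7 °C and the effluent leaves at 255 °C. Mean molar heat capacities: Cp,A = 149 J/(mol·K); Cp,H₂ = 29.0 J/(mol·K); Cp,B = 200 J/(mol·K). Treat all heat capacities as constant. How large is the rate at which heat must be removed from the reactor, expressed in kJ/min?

Q_out = 26900 kJ/min

Extent of reaction ξ = 0.441 × 21.4 = 9.4374 mol/s
Reaction term: ξ·ΔH°_rxn = 9.4374 × -137 = -1292.9 kJ/s
Sensible, feed 45.7→25 °C: -78.85 kJ/s
Outlet flows (mol/s): A 11.963, H₂ 11.963, B 9.4374
Sensible, products 25→255 °C: 923.87 kJ/s
Q = ΔH = -447.9 kJ/s = -447.9 kW
Heat removed = 26874 kJ/min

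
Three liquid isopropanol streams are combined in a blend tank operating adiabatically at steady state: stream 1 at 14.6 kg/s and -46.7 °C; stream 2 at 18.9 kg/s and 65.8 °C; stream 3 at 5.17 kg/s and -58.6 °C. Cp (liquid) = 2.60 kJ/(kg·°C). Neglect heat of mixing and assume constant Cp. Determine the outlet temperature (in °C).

Energy balance with Q = 0: Σ ṁᵢCp,ᵢ(T_out − Tᵢ) = 0
T_out = Σ ṁᵢCp,ᵢTᵢ / Σ ṁᵢCp,ᵢ
      = 672.98 / 100.54 = 6.6935 °C

T_out = 6.69 °C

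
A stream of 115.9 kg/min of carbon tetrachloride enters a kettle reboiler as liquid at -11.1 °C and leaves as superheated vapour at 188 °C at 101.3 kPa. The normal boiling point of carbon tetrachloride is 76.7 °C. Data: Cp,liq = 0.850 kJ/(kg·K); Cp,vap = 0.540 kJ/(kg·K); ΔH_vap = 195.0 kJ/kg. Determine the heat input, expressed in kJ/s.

Q = 637 kJ/s

liquid -11.1→76.7 °C: 74.63 kJ/kg
vaporisation at 76.7 °C: 195 kJ/kg
vapour 76.7→188 °C: 60.102 kJ/kg
Δh = 74.63 + 195 + 60.102 = 329.73 kJ/kg
Q = ṁ·Δh = 115.9 kg/min × 329.73 kJ/kg = 38216 kJ/min
|Q| = 636.93 kW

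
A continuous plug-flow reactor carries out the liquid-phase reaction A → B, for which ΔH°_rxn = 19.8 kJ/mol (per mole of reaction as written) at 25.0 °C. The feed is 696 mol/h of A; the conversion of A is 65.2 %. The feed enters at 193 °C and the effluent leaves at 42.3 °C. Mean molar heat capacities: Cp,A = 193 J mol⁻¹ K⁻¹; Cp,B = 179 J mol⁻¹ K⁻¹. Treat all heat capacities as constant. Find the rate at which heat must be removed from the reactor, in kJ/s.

Q_out = 3.16 kJ/s

Extent of reaction ξ = 0.652 × 696 = 453.79 mol/h
Reaction term: ξ·ΔH°_rxn = 453.79 × 19.8 = 8985.1 kJ/h
Sensible, feed 193→25 °C: -22567 kJ/h
Outlet flows (mol/h): A 242.21, B 453.79
Sensible, products 25→42.3 °C: 2214 kJ/h
Q = ΔH = -11368 kJ/h = -3.1578 kW
Heat removed = 3.1578 kJ/s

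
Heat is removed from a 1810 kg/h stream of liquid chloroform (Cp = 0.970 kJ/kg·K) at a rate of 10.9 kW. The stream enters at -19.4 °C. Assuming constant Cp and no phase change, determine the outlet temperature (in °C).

T_out = -41.8 °C

Q = 10.9 kW = 39240 kJ/h
ΔT = Q/(ṁ·Cp) = 39240/(1810×0.970) = 22.35 K
T_out = -19.4 − 22.35 = -41.75 °C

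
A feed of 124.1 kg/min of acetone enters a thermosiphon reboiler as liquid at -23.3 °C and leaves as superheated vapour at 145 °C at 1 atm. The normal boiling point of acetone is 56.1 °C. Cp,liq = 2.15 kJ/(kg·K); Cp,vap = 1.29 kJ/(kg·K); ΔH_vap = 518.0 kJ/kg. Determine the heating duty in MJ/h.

liquid -23.3→56.1 °C: 170.71 kJ/kg
vaporisation at 56.1 °C: 518 kJ/kg
vapour 56.1→145 °C: 114.68 kJ/kg
Δh = 170.71 + 518 + 114.68 = 803.39 kJ/kg
Q = ṁ·Δh = 124.1 kg/min × 803.39 kJ/kg = 99701 kJ/min
|Q| = 1661.7 kW = 5982 MJ/h

Q = 5980 MJ/h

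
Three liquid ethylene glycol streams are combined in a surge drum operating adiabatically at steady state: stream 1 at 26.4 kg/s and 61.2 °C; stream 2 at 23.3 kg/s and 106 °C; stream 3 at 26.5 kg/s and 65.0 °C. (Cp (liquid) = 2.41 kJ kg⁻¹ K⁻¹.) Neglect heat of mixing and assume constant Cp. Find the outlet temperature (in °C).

T_out = 76.2 °C

Adiabatic, steady state ⇒ Σ ṁᵢCp,ᵢ(T_out − Tᵢ) = 0
Σ ṁᵢCp,ᵢTᵢ = 26.4×2.41×61.2 + 23.3×2.41×106 + 26.5×2.41×65.0 = 13997
Σ ṁᵢCp,ᵢ = 26.4×2.41 + 23.3×2.41 + 26.5×2.41 = 183.64
T_out = 13997 / 183.64 = 76.22 °C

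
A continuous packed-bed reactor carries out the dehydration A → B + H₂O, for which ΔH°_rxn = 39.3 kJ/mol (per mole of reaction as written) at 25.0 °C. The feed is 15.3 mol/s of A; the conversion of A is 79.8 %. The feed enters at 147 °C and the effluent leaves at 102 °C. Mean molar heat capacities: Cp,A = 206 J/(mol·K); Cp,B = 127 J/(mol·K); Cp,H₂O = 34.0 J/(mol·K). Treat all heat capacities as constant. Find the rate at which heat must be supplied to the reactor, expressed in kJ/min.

Q_in = 17700 kJ/min

Extent of reaction ξ = 0.798 × 15.3 = 12.209 mol/s
Reaction term: ξ·ΔH°_rxn = 12.209 × 39.3 = 479.83 kJ/s
Sensible, feed 147→25 °C: -384.52 kJ/s
Outlet flows (mol/s): A 3.0906, B 12.209, H₂O 12.209
Sensible, products 25→102 °C: 200.38 kJ/s
Q = ΔH = 295.69 kJ/s = 295.69 kW
Heat supplied = 17742 kJ/min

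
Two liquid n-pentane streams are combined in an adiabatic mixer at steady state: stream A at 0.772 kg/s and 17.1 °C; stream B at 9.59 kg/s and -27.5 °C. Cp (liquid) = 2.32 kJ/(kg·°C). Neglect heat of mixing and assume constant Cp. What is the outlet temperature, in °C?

No heat crosses the boundary, so H_out = H_in.
Σ ṁᵢCp,ᵢTᵢ = 0.772×2.32×17.1 + 9.59×2.32×-27.5 = -581.22
Σ ṁᵢCp,ᵢ = 0.772×2.32 + 9.59×2.32 = 24.04
T_out = -581.22 / 24.04 = -24.177 °C

T_out = -24.2 °C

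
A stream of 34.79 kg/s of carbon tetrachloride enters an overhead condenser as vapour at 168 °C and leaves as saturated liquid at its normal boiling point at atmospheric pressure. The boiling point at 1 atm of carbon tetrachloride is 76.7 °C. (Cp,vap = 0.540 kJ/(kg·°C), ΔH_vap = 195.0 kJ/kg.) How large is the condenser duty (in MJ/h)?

Q_c = 30600 MJ/h

vapour 168→76.7 °C: -49.302 kJ/kg
condensation at 76.7 °C: -195 kJ/kg
Δh = -49.302 + -195 = -244.3 kJ/kg
Q = ṁ·Δh = 34.79 kg/s × -244.3 kJ/kg = -8499.3 kJ/s
|Q| = 8499.3 kW = 30597 MJ/h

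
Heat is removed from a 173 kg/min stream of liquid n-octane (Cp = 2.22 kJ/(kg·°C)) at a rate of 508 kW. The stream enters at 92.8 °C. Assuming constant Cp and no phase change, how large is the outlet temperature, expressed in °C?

T_out = 13.4 °C

Q = 508 kW = 30480 kJ/min
ΔT = Q/(ṁ·Cp) = 30480/(173×2.22) = 79.363 K
T_out = 92.8 − 79.363 = 13.437 °C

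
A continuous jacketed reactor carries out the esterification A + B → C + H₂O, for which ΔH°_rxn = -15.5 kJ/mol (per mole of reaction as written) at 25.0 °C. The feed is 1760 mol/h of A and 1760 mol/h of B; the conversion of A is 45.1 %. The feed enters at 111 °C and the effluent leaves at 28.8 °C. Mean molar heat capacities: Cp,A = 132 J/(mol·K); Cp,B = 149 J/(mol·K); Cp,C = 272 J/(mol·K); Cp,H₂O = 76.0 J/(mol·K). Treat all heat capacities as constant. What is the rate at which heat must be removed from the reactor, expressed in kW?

Q_out = 14.7 kW

Extent of reaction ξ = 0.451 × 1760 = 793.76 mol/h
Reaction term: ξ·ΔH°_rxn = 793.76 × -15.5 = -12303 kJ/h
Sensible, feed 111→25 °C: -42532 kJ/h
Outlet flows (mol/h): A 966.24, B 966.24, C 793.76, H₂O 793.76
Sensible, products 25→28.8 °C: 2081.4 kJ/h
Q = ΔH = -52754 kJ/h = -14.654 kW
Heat removed = 14.654 kW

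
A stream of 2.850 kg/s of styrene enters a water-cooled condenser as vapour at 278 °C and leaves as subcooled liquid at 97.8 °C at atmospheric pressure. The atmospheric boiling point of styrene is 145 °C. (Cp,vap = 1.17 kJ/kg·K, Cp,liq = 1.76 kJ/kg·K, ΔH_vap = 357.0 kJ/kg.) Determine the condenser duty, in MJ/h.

Q_c = 6110 MJ/h

vapour 278→145 °C: -155.61 kJ/kg
condensation at 145 °C: -357 kJ/kg
liquid 145→97.8 °C: -83.072 kJ/kg
Δh = -155.61 + -357 + -83.072 = -595.68 kJ/kg
Q = ṁ·Δh = 2.850 kg/s × -595.68 kJ/kg = -1697.7 kJ/s
|Q| = 1697.7 kW = 6111.7 MJ/h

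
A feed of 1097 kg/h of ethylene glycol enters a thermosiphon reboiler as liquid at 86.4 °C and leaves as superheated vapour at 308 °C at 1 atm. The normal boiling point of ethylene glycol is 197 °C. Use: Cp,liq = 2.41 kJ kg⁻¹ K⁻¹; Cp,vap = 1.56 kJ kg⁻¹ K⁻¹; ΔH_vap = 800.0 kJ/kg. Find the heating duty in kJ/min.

liquid 86.4→197 °C: 266.55 kJ/kg
vaporisation at 197 °C: 800 kJ/kg
vapour 197→308 °C: 173.16 kJ/kg
Δh = 266.55 + 800 + 173.16 = 1239.7 kJ/kg
Q = ṁ·Δh = 1097 kg/h × 1239.7 kJ/kg = 1.36e+06 kJ/h
|Q| = 377.77 kW = 22666 kJ/min

Q = 22700 kJ/min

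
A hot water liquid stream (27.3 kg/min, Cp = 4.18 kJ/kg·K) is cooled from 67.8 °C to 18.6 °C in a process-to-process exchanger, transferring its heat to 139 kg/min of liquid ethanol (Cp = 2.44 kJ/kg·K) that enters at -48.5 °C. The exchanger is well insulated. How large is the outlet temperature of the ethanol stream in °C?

T_c,out = -31.9 °C

Heat released by hot stream: Q = 27.3 × 4.18 × (67.8 − 18.6) = 5614.4 kJ/min
Energy balance on cold side (adiabatic exchanger): Q = ṁ_c·Cp_c·(T_c,out − T_c,in)
T_c,out = -48.5 + 5614.4/(139 × 2.44) = -31.946 °C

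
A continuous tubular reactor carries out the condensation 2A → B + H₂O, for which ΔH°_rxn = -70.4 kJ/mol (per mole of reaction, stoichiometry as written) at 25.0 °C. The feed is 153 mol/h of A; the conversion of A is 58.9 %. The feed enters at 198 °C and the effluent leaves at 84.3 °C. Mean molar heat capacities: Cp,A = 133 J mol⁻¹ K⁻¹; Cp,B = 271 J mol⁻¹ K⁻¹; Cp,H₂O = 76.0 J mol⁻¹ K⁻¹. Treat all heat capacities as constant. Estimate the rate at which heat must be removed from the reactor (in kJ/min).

Extent of reaction ξ = 0.589 × 153 / 2 = 45.058 mol/h
Reaction term: ξ·ΔH°_rxn = 45.058 × -70.4 = -3172.1 kJ/h
Sensible, feed 198→25 °C: -3520.4 kJ/h
Outlet flows (mol/h): A 62.883, B 45.058, H₂O 45.058
Sensible, products 25→84.3 °C: 1423.1 kJ/h
Q = ΔH = -5269.4 kJ/h = -1.4637 kW
Heat removed = 87.823 kJ/min

Q_out = 87.8 kJ/min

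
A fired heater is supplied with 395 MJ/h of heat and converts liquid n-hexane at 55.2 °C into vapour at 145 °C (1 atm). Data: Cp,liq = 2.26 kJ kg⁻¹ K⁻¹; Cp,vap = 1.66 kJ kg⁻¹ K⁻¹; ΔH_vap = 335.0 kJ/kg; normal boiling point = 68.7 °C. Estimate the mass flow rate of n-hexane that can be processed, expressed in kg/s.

Δh = 2.26×(68.7−55.2) + 335.0 + 1.66×(145−68.7) = 492.17 kJ/kg
Q = 395 MJ/h = 109.72 kJ/s = 109.72 kJ/s
ṁ = Q/Δh = 109.72 / 492.17 = 0.22294 kg/s

ṁ = 0.223 kg/s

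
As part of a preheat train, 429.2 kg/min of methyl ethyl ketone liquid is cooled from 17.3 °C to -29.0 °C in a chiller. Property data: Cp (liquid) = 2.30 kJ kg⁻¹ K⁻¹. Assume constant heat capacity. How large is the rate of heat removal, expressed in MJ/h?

Q = ṁ·Cp·ΔT = 429.2 × 2.30 × (-29.0 − 17.3) = -45706 kJ/min
Converting: 45706 / 60 s = 761.76 kW
Cooling duty = 2742.3 MJ/h

Q_c = 2740 MJ/h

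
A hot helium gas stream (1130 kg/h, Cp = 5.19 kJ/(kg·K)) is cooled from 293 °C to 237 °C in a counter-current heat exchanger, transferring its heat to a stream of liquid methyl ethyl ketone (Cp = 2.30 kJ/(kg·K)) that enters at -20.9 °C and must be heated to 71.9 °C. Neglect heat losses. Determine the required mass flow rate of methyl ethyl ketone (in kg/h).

Heat released by hot stream: Q = 1130 × 5.19 × (293 − 237) = 328420 kJ/h
Energy balance on cold side (adiabatic exchanger): Q = ṁ_c·Cp_c·(T_c,out − T_c,in)
ṁ_c = 328420 / [2.30 × (71.9 − -20.9)] = 1538.7 kg/h

ṁ_c = 1540 kg/h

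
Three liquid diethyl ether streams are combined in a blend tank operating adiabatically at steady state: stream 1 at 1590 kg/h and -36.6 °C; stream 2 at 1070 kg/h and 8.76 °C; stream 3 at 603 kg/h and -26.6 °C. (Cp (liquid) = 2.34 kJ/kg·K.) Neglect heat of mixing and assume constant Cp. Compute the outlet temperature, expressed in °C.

T_out = -19.9 °C

Adiabatic, steady state ⇒ Σ ṁᵢCp,ᵢ(T_out − Tᵢ) = 0
Σ ṁᵢCp,ᵢTᵢ = 1590×2.34×-36.6 + 1070×2.34×8.76 + 603×2.34×-26.6 = -151770
Σ ṁᵢCp,ᵢ = 1590×2.34 + 1070×2.34 + 603×2.34 = 7635.4
T_out = -151770 / 7635.4 = -19.878 °C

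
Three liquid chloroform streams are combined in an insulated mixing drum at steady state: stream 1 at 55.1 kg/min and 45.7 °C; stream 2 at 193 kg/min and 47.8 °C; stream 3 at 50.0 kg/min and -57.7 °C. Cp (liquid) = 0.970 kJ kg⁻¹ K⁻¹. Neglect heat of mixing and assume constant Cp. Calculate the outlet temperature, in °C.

Energy balance with Q = 0: Σ ṁᵢCp,ᵢ(T_out − Tᵢ) = 0
T_out = Σ ṁᵢCp,ᵢTᵢ / Σ ṁᵢCp,ᵢ
      = 8592.7 / 289.16 = 29.716 °C

T_out = 29.7 °C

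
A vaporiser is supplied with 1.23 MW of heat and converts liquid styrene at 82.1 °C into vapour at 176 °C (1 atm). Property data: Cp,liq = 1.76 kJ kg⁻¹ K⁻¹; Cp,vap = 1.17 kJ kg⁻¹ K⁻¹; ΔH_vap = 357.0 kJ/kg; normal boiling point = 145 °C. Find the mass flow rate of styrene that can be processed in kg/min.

ṁ = 146 kg/min

Δh = 1.76×(145−82.1) + 357.0 + 1.17×(176−145) = 503.97 kJ/kg
Q = 1.23 MW = 1230 kJ/s = 73800 kJ/min
ṁ = Q/Δh = 73800 / 503.97 = 146.44 kg/min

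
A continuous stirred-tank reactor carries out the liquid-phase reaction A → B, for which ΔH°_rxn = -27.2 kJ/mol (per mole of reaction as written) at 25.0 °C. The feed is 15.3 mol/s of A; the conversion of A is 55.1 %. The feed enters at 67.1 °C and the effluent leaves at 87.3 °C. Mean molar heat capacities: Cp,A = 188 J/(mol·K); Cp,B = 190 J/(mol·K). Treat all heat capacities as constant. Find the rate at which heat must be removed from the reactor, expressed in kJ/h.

Q_out = 613000 kJ/h

Extent of reaction ξ = 0.551 × 15.3 = 8.4303 mol/s
Reaction term: ξ·ΔH°_rxn = 8.4303 × -27.2 = -229.3 kJ/s
Sensible, feed 67.1→25 °C: -121.1 kJ/s
Outlet flows (mol/s): A 6.8697, B 8.4303
Sensible, products 25→87.3 °C: 180.25 kJ/s
Q = ΔH = -170.15 kJ/s = -170.15 kW
Heat removed = 612540 kJ/h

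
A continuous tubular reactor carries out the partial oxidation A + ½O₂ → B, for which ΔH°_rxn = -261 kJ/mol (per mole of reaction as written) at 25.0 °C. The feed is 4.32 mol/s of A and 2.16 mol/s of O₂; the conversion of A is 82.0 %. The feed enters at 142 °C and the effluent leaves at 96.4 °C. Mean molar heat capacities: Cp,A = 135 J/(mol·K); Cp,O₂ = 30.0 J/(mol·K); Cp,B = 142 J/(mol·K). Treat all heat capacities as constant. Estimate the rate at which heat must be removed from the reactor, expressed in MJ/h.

Q_out = 3440 MJ/h

Extent of reaction ξ = 0.820 × 4.32 = 3.5424 mol/s
Reaction term: ξ·ΔH°_rxn = 3.5424 × -261 = -924.57 kJ/s
Sensible, feed 142→25 °C: -75.816 kJ/s
Outlet flows (mol/s): A 0.7776, O₂ 0.3888, B 3.5424
Sensible, products 25→96.4 °C: 44.244 kJ/s
Q = ΔH = -956.14 kJ/s = -956.14 kW
Heat removed = 3442.1 MJ/h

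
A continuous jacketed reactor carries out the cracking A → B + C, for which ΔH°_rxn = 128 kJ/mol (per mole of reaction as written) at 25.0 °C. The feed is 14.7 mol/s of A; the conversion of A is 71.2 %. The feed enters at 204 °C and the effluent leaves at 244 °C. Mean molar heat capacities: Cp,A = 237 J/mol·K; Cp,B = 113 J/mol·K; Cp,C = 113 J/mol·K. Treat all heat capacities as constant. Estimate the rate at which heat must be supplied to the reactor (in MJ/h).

Q_in = 5230 MJ/h

Extent of reaction ξ = 0.712 × 14.7 = 10.466 mol/s
Reaction term: ξ·ΔH°_rxn = 10.466 × 128 = 1339.7 kJ/s
Sensible, feed 204→25 °C: -623.62 kJ/s
Outlet flows (mol/s): A 4.2336, B 10.466, C 10.466
Sensible, products 25→244 °C: 737.76 kJ/s
Q = ΔH = 1453.8 kJ/s = 1453.8 kW
Heat supplied = 5233.8 MJ/h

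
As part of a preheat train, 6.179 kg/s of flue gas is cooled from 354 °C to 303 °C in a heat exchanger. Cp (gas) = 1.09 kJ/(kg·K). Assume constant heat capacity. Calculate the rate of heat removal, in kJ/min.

Q_c = 20600 kJ/min

Q = ṁ·Cp·ΔT = 6.179 × 1.09 × (303 − 354) = -343.49 kJ/s
Cooling duty = 20609 kJ/min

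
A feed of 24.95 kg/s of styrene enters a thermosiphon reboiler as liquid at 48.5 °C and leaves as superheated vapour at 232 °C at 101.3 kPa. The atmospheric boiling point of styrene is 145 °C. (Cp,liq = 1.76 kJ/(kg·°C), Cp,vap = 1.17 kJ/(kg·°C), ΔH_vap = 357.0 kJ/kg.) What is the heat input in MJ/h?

liquid 48.5→145 °C: 169.84 kJ/kg
vaporisation at 145 °C: 357 kJ/kg
vapour 145→232 °C: 101.79 kJ/kg
Δh = 169.84 + 357 + 101.79 = 628.63 kJ/kg
Q = ṁ·Δh = 24.95 kg/s × 628.63 kJ/kg = 15684 kJ/s
|Q| = 15684 kW = 56464 MJ/h

Q = 56500 MJ/h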